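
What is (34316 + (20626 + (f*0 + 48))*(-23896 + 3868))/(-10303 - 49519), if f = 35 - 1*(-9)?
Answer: 207012278/29911 ≈ 6920.9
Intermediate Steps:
f = 44 (f = 35 + 9 = 44)
(34316 + (20626 + (f*0 + 48))*(-23896 + 3868))/(-10303 - 49519) = (34316 + (20626 + (44*0 + 48))*(-23896 + 3868))/(-10303 - 49519) = (34316 + (20626 + (0 + 48))*(-20028))/(-59822) = (34316 + (20626 + 48)*(-20028))*(-1/59822) = (34316 + 20674*(-20028))*(-1/59822) = (34316 - 414058872)*(-1/59822) = -414024556*(-1/59822) = 207012278/29911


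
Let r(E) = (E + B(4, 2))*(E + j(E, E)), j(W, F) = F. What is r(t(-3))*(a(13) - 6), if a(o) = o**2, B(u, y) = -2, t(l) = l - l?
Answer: 0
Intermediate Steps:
t(l) = 0
r(E) = 2*E*(-2 + E) (r(E) = (E - 2)*(E + E) = (-2 + E)*(2*E) = 2*E*(-2 + E))
r(t(-3))*(a(13) - 6) = (2*0*(-2 + 0))*(13**2 - 6) = (2*0*(-2))*(169 - 6) = 0*163 = 0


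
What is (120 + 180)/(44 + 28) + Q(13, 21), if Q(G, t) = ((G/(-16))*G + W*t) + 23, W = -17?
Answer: -16339/48 ≈ -340.40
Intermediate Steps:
Q(G, t) = 23 - 17*t - G**2/16 (Q(G, t) = ((G/(-16))*G - 17*t) + 23 = ((G*(-1/16))*G - 17*t) + 23 = ((-G/16)*G - 17*t) + 23 = (-G**2/16 - 17*t) + 23 = (-17*t - G**2/16) + 23 = 23 - 17*t - G**2/16)
(120 + 180)/(44 + 28) + Q(13, 21) = (120 + 180)/(44 + 28) + (23 - 17*21 - 1/16*13**2) = 300/72 + (23 - 357 - 1/16*169) = 300*(1/72) + (23 - 357 - 169/16) = 25/6 - 5513/16 = -16339/48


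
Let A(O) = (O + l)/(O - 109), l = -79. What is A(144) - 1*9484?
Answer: -66375/7 ≈ -9482.1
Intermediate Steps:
A(O) = (-79 + O)/(-109 + O) (A(O) = (O - 79)/(O - 109) = (-79 + O)/(-109 + O))
A(144) - 1*9484 = (-79 + 144)/(-109 + 144) - 1*9484 = 65/35 - 9484 = (1/35)*65 - 9484 = 13/7 - 9484 = -66375/7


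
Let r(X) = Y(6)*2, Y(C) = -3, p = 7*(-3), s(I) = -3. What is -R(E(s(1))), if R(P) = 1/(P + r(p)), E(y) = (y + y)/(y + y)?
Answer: ⅕ ≈ 0.20000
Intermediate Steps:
p = -21
E(y) = 1 (E(y) = (2*y)/((2*y)) = (2*y)*(1/(2*y)) = 1)
r(X) = -6 (r(X) = -3*2 = -6)
R(P) = 1/(-6 + P) (R(P) = 1/(P - 6) = 1/(-6 + P))
-R(E(s(1))) = -1/(-6 + 1) = -1/(-5) = -1*(-⅕) = ⅕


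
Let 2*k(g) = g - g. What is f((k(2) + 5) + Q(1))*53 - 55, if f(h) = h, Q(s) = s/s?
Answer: 263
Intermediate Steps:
Q(s) = 1
k(g) = 0 (k(g) = (g - g)/2 = (½)*0 = 0)
f((k(2) + 5) + Q(1))*53 - 55 = ((0 + 5) + 1)*53 - 55 = (5 + 1)*53 - 55 = 6*53 - 55 = 318 - 55 = 263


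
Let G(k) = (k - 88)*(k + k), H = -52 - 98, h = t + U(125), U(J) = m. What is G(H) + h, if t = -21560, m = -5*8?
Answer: 49800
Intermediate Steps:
m = -40
U(J) = -40
h = -21600 (h = -21560 - 40 = -21600)
H = -150
G(k) = 2*k*(-88 + k) (G(k) = (-88 + k)*(2*k) = 2*k*(-88 + k))
G(H) + h = 2*(-150)*(-88 - 150) - 21600 = 2*(-150)*(-238) - 21600 = 71400 - 21600 = 49800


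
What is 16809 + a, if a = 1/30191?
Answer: 507480520/30191 ≈ 16809.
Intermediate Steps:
a = 1/30191 ≈ 3.3122e-5
16809 + a = 16809 + 1/30191 = 507480520/30191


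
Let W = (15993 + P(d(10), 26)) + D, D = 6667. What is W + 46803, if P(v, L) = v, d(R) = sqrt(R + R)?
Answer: 69463 + 2*sqrt(5) ≈ 69468.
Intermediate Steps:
d(R) = sqrt(2)*sqrt(R) (d(R) = sqrt(2*R) = sqrt(2)*sqrt(R))
W = 22660 + 2*sqrt(5) (W = (15993 + sqrt(2)*sqrt(10)) + 6667 = (15993 + 2*sqrt(5)) + 6667 = 22660 + 2*sqrt(5) ≈ 22664.)
W + 46803 = (22660 + 2*sqrt(5)) + 46803 = 69463 + 2*sqrt(5)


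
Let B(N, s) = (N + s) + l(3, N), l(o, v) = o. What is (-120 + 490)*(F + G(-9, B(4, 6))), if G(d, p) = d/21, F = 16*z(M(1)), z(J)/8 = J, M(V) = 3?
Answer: 993450/7 ≈ 1.4192e+5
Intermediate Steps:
z(J) = 8*J
F = 384 (F = 16*(8*3) = 16*24 = 384)
B(N, s) = 3 + N + s (B(N, s) = (N + s) + 3 = 3 + N + s)
G(d, p) = d/21 (G(d, p) = d*(1/21) = d/21)
(-120 + 490)*(F + G(-9, B(4, 6))) = (-120 + 490)*(384 + (1/21)*(-9)) = 370*(384 - 3/7) = 370*(2685/7) = 993450/7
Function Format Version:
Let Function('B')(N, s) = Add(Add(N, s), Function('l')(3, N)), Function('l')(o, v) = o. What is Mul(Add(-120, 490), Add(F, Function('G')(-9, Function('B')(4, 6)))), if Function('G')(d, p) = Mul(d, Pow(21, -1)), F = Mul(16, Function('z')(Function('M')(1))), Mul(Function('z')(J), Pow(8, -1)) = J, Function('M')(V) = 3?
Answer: Rational(993450, 7) ≈ 1.4192e+5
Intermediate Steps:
Function('z')(J) = Mul(8, J)
F = 384 (F = Mul(16, Mul(8, 3)) = Mul(16, 24) = 384)
Function('B')(N, s) = Add(3, N, s) (Function('B')(N, s) = Add(Add(N, s), 3) = Add(3, N, s))
Function('G')(d, p) = Mul(Rational(1, 21), d) (Function('G')(d, p) = Mul(d, Rational(1, 21)) = Mul(Rational(1, 21), d))
Mul(Add(-120, 490), Add(F, Function('G')(-9, Function('B')(4, 6)))) = Mul(Add(-120, 490), Add(384, Mul(Rational(1, 21), -9))) = Mul(370, Add(384, Rational(-3, 7))) = Mul(370, Rational(2685, 7)) = Rational(993450, 7)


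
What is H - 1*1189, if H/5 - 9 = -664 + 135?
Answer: -3789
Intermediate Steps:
H = -2600 (H = 45 + 5*(-664 + 135) = 45 + 5*(-529) = 45 - 2645 = -2600)
H - 1*1189 = -2600 - 1*1189 = -2600 - 1189 = -3789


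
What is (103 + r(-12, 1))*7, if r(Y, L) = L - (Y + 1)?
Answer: 805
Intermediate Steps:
r(Y, L) = -1 + L - Y (r(Y, L) = L - (1 + Y) = L + (-1 - Y) = -1 + L - Y)
(103 + r(-12, 1))*7 = (103 + (-1 + 1 - 1*(-12)))*7 = (103 + (-1 + 1 + 12))*7 = (103 + 12)*7 = 115*7 = 805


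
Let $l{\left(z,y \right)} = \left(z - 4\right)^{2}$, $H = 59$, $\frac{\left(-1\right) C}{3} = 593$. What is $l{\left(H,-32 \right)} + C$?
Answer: $1246$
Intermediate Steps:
$C = -1779$ ($C = \left(-3\right) 593 = -1779$)
$l{\left(z,y \right)} = \left(-4 + z\right)^{2}$
$l{\left(H,-32 \right)} + C = \left(-4 + 59\right)^{2} - 1779 = 55^{2} - 1779 = 3025 - 1779 = 1246$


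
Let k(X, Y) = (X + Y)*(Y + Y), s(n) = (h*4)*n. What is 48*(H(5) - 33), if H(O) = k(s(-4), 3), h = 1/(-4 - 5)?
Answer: -208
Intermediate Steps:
h = -⅑ (h = 1/(-9) = -⅑ ≈ -0.11111)
s(n) = -4*n/9 (s(n) = (-⅑*4)*n = -4*n/9)
k(X, Y) = 2*Y*(X + Y) (k(X, Y) = (X + Y)*(2*Y) = 2*Y*(X + Y))
H(O) = 86/3 (H(O) = 2*3*(-4/9*(-4) + 3) = 2*3*(16/9 + 3) = 2*3*(43/9) = 86/3)
48*(H(5) - 33) = 48*(86/3 - 33) = 48*(-13/3) = -208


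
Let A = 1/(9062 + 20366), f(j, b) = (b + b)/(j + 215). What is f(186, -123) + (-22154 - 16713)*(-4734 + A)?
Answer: 2171272787300429/11800628 ≈ 1.8400e+8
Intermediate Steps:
f(j, b) = 2*b/(215 + j) (f(j, b) = (2*b)/(215 + j) = 2*b/(215 + j))
A = 1/29428 ≈ 3.3981e-5
f(186, -123) + (-22154 - 16713)*(-4734 + A) = 2*(-123)/(215 + 186) + (-22154 - 16713)*(-4734 + 1/29428) = 2*(-123)/401 - 38867*(-139312151/29428) = 2*(-123)*(1/401) + 5414645372917/29428 = -246/401 + 5414645372917/29428 = 2171272787300429/11800628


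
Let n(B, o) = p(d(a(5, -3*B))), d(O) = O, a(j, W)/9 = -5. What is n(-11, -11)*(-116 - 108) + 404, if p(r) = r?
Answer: 10484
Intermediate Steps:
a(j, W) = -45 (a(j, W) = 9*(-5) = -45)
n(B, o) = -45
n(-11, -11)*(-116 - 108) + 404 = -45*(-116 - 108) + 404 = -45*(-224) + 404 = 10080 + 404 = 10484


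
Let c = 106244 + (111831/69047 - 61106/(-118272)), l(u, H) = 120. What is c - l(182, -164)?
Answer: 39393668603965/371196672 ≈ 1.0613e+5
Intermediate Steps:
c = 39438212204605/371196672 (c = 106244 + (111831*(1/69047) - 61106*(-1/118272)) = 106244 + (111831/69047 + 30553/59136) = 106244 + 792984637/371196672 = 39438212204605/371196672 ≈ 1.0625e+5)
c - l(182, -164) = 39438212204605/371196672 - 1*120 = 39438212204605/371196672 - 120 = 39393668603965/371196672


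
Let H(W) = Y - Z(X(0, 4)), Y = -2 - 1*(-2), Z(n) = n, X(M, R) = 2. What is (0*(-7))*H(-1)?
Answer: 0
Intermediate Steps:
Y = 0 (Y = -2 + 2 = 0)
H(W) = -2 (H(W) = 0 - 1*2 = 0 - 2 = -2)
(0*(-7))*H(-1) = (0*(-7))*(-2) = 0*(-2) = 0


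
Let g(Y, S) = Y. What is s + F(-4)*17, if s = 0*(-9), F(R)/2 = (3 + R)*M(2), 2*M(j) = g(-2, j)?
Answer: 34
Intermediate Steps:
M(j) = -1 (M(j) = (1/2)*(-2) = -1)
F(R) = -6 - 2*R (F(R) = 2*((3 + R)*(-1)) = 2*(-3 - R) = -6 - 2*R)
s = 0
s + F(-4)*17 = 0 + (-6 - 2*(-4))*17 = 0 + (-6 + 8)*17 = 0 + 2*17 = 0 + 34 = 34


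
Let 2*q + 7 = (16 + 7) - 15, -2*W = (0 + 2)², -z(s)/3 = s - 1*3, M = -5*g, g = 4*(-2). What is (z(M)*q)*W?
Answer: 111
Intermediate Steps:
g = -8
M = 40 (M = -5*(-8) = 40)
z(s) = 9 - 3*s (z(s) = -3*(s - 1*3) = -3*(s - 3) = -3*(-3 + s) = 9 - 3*s)
W = -2 (W = -(0 + 2)²/2 = -½*2² = -½*4 = -2)
q = ½ (q = -7/2 + ((16 + 7) - 15)/2 = -7/2 + (23 - 15)/2 = -7/2 + (½)*8 = -7/2 + 4 = ½ ≈ 0.50000)
(z(M)*q)*W = ((9 - 3*40)*(½))*(-2) = ((9 - 120)*(½))*(-2) = -111*½*(-2) = -111/2*(-2) = 111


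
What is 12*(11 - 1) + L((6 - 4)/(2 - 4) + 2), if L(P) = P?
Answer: 121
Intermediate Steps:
12*(11 - 1) + L((6 - 4)/(2 - 4) + 2) = 12*(11 - 1) + ((6 - 4)/(2 - 4) + 2) = 12*10 + (2/(-2) + 2) = 120 + (2*(-½) + 2) = 120 + (-1 + 2) = 120 + 1 = 121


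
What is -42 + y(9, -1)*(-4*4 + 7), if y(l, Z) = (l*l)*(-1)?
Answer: 687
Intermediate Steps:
y(l, Z) = -l² (y(l, Z) = l²*(-1) = -l²)
-42 + y(9, -1)*(-4*4 + 7) = -42 + (-1*9²)*(-4*4 + 7) = -42 + (-1*81)*(-16 + 7) = -42 - 81*(-9) = -42 + 729 = 687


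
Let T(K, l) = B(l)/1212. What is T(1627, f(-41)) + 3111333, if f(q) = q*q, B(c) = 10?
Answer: 1885467803/606 ≈ 3.1113e+6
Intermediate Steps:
f(q) = q²
T(K, l) = 5/606 (T(K, l) = 10/1212 = 10*(1/1212) = 5/606)
T(1627, f(-41)) + 3111333 = 5/606 + 3111333 = 1885467803/606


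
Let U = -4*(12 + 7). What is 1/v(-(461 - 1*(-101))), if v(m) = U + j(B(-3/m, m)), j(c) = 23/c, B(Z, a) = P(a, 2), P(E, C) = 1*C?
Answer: -2/129 ≈ -0.015504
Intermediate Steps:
P(E, C) = C
B(Z, a) = 2
U = -76 (U = -4*19 = -76)
v(m) = -129/2 (v(m) = -76 + 23/2 = -129/2)
1/v(-(461 - 1*(-101))) = 1/(-129/2) = -2/129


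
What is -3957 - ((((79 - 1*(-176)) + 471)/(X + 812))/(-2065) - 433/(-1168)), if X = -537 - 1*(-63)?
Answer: -1613081183881/407614480 ≈ -3957.4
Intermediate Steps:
X = -474 (X = -537 + 63 = -474)
-3957 - ((((79 - 1*(-176)) + 471)/(X + 812))/(-2065) - 433/(-1168)) = -3957 - ((((79 - 1*(-176)) + 471)/(-474 + 812))/(-2065) - 433/(-1168)) = -3957 - ((((79 + 176) + 471)/338)*(-1/2065) - 433*(-1/1168)) = -3957 - (((255 + 471)*(1/338))*(-1/2065) + 433/1168) = -3957 - ((726*(1/338))*(-1/2065) + 433/1168) = -3957 - ((363/169)*(-1/2065) + 433/1168) = -3957 - (-363/348985 + 433/1168) = -3957 - 1*150686521/407614480 = -3957 - 150686521/407614480 = -1613081183881/407614480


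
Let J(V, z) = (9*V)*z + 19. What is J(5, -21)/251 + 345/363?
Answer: -83181/30371 ≈ -2.7388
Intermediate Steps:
J(V, z) = 19 + 9*V*z (J(V, z) = 9*V*z + 19 = 19 + 9*V*z)
J(5, -21)/251 + 345/363 = (19 + 9*5*(-21))/251 + 345/363 = (19 - 945)*(1/251) + 345*(1/363) = -926*1/251 + 115/121 = -926/251 + 115/121 = -83181/30371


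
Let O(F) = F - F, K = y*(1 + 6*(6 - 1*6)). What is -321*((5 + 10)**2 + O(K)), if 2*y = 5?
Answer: -72225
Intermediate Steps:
y = 5/2 (y = (1/2)*5 = 5/2 ≈ 2.5000)
K = 5/2 (K = 5*(1 + 6*(6 - 1*6))/2 = 5*(1 + 6*(6 - 6))/2 = 5*(1 + 6*0)/2 = 5*(1 + 0)/2 = (5/2)*1 = 5/2 ≈ 2.5000)
O(F) = 0
-321*((5 + 10)**2 + O(K)) = -321*((5 + 10)**2 + 0) = -321*(15**2 + 0) = -321*(225 + 0) = -321*225 = -72225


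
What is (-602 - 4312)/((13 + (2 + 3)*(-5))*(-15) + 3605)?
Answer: -4914/3785 ≈ -1.2983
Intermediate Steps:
(-602 - 4312)/((13 + (2 + 3)*(-5))*(-15) + 3605) = -4914/((13 + 5*(-5))*(-15) + 3605) = -4914/((13 - 25)*(-15) + 3605) = -4914/(-12*(-15) + 3605) = -4914/(180 + 3605) = -4914/3785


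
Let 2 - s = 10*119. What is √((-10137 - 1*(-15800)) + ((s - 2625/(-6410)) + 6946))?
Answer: √18771360654/1282 ≈ 106.87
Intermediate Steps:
s = -1188 (s = 2 - 10*119 = 2 - 1*1190 = 2 - 1190 = -1188)
√((-10137 - 1*(-15800)) + ((s - 2625/(-6410)) + 6946)) = √((-10137 - 1*(-15800)) + ((-1188 - 2625/(-6410)) + 6946)) = √((-10137 + 15800) + ((-1188 - 2625*(-1/6410)) + 6946)) = √(5663 + ((-1188 + 525/1282) + 6946)) = √(5663 + (-1522491/1282 + 6946)) = √(5663 + 7382281/1282) = √(14642247/1282) = √18771360654/1282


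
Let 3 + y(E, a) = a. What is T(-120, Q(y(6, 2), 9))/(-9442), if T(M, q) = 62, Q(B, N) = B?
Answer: -31/4721 ≈ -0.0065664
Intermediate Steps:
y(E, a) = -3 + a
T(-120, Q(y(6, 2), 9))/(-9442) = 62/(-9442) = 62*(-1/9442) = -31/4721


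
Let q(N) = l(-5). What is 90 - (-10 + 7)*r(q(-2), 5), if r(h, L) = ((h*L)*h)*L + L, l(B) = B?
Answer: 1980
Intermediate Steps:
q(N) = -5
r(h, L) = L + L**2*h**2 (r(h, L) = ((L*h)*h)*L + L = (L*h**2)*L + L = L**2*h**2 + L = L + L**2*h**2)
90 - (-10 + 7)*r(q(-2), 5) = 90 - (-10 + 7)*5*(1 + 5*(-5)**2) = 90 - (-3)*5*(1 + 5*25) = 90 - (-3)*5*(1 + 125) = 90 - (-3)*5*126 = 90 - (-3)*630 = 90 - 1*(-1890) = 90 + 1890 = 1980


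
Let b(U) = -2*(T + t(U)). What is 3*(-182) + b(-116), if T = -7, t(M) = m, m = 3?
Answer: -538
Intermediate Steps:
t(M) = 3
b(U) = 8 (b(U) = -2*(-7 + 3) = -2*(-4) = 8)
3*(-182) + b(-116) = 3*(-182) + 8 = -546 + 8 = -538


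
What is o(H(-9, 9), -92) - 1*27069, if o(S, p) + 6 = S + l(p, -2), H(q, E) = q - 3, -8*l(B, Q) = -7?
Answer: -216689/8 ≈ -27086.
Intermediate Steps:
l(B, Q) = 7/8 (l(B, Q) = -⅛*(-7) = 7/8)
H(q, E) = -3 + q
o(S, p) = -41/8 + S (o(S, p) = -6 + (S + 7/8) = -6 + (7/8 + S) = -41/8 + S)
o(H(-9, 9), -92) - 1*27069 = (-41/8 + (-3 - 9)) - 1*27069 = (-41/8 - 12) - 27069 = -137/8 - 27069 = -216689/8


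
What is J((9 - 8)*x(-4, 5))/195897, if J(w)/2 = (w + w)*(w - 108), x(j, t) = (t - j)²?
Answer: -2916/65299 ≈ -0.044656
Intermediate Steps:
J(w) = 4*w*(-108 + w) (J(w) = 2*((w + w)*(w - 108)) = 2*((2*w)*(-108 + w)) = 2*(2*w*(-108 + w)) = 4*w*(-108 + w))
J((9 - 8)*x(-4, 5))/195897 = (4*((9 - 8)*(-4 - 1*5)²)*(-108 + (9 - 8)*(-4 - 1*5)²))/195897 = (4*(1*(-4 - 5)²)*(-108 + 1*(-4 - 5)²))*(1/195897) = (4*(1*(-9)²)*(-108 + 1*(-9)²))*(1/195897) = (4*(1*81)*(-108 + 1*81))*(1/195897) = (4*81*(-108 + 81))*(1/195897) = (4*81*(-27))*(1/195897) = -8748*1/195897 = -2916/65299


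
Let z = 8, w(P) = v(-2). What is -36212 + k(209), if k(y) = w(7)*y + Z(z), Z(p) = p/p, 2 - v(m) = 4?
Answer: -36629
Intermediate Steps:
v(m) = -2 (v(m) = 2 - 1*4 = 2 - 4 = -2)
w(P) = -2
Z(p) = 1
k(y) = 1 - 2*y (k(y) = -2*y + 1 = 1 - 2*y)
-36212 + k(209) = -36212 + (1 - 2*209) = -36212 + (1 - 418) = -36212 - 417 = -36629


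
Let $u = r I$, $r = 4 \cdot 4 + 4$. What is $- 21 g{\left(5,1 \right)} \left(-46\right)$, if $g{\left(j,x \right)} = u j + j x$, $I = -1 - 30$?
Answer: $-2989770$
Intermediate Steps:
$r = 20$ ($r = 16 + 4 = 20$)
$I = -31$ ($I = -1 - 30 = -31$)
$u = -620$ ($u = 20 \left(-31\right) = -620$)
$g{\left(j,x \right)} = - 620 j + j x$
$- 21 g{\left(5,1 \right)} \left(-46\right) = - 21 \cdot 5 \left(-620 + 1\right) \left(-46\right) = - 21 \cdot 5 \left(-619\right) \left(-46\right) = \left(-21\right) \left(-3095\right) \left(-46\right) = 64995 \left(-46\right) = -2989770$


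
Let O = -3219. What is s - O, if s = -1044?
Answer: 2175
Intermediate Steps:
s - O = -1044 - 1*(-3219) = -1044 + 3219 = 2175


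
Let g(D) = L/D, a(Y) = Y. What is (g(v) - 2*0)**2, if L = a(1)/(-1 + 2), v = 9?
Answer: 1/81 ≈ 0.012346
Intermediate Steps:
L = 1 (L = 1/(-1 + 2) = 1/1 = 1*1 = 1)
g(D) = 1/D
(g(v) - 2*0)**2 = (1/9 - 2*0)**2 = (1/9 + 0)**2 = (1/9)**2 = 1/81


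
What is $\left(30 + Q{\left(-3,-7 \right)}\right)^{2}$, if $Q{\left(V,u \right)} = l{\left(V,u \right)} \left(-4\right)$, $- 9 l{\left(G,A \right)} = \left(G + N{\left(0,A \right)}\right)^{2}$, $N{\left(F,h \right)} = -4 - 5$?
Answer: $8836$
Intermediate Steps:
$N{\left(F,h \right)} = -9$ ($N{\left(F,h \right)} = -4 - 5 = -9$)
$l{\left(G,A \right)} = - \frac{\left(-9 + G\right)^{2}}{9}$ ($l{\left(G,A \right)} = - \frac{\left(G - 9\right)^{2}}{9} = - \frac{\left(-9 + G\right)^{2}}{9}$)
$Q{\left(V,u \right)} = \frac{4 \left(-9 + V\right)^{2}}{9}$ ($Q{\left(V,u \right)} = - \frac{\left(-9 + V\right)^{2}}{9} \left(-4\right) = \frac{4 \left(-9 + V\right)^{2}}{9}$)
$\left(30 + Q{\left(-3,-7 \right)}\right)^{2} = \left(30 + \frac{4 \left(-9 - 3\right)^{2}}{9}\right)^{2} = \left(30 + \frac{4 \left(-12\right)^{2}}{9}\right)^{2} = \left(30 + \frac{4}{9} \cdot 144\right)^{2} = \left(30 + 64\right)^{2} = 94^{2} = 8836$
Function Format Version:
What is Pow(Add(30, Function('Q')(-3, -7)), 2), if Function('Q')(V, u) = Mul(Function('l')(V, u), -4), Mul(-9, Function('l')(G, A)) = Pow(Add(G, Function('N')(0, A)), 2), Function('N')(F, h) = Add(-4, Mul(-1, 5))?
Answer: 8836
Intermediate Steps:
Function('N')(F, h) = -9 (Function('N')(F, h) = Add(-4, -5) = -9)
Function('l')(G, A) = Mul(Rational(-1, 9), Pow(Add(-9, G), 2)) (Function('l')(G, A) = Mul(Rational(-1, 9), Pow(Add(G, -9), 2)) = Mul(Rational(-1, 9), Pow(Add(-9, G), 2)))
Function('Q')(V, u) = Mul(Rational(4, 9), Pow(Add(-9, V), 2)) (Function('Q')(V, u) = Mul(Mul(Rational(-1, 9), Pow(Add(-9, V), 2)), -4) = Mul(Rational(4, 9), Pow(Add(-9, V), 2)))
Pow(Add(30, Function('Q')(-3, -7)), 2) = Pow(Add(30, Mul(Rational(4, 9), Pow(Add(-9, -3), 2))), 2) = Pow(Add(30, Mul(Rational(4, 9), Pow(-12, 2))), 2) = Pow(Add(30, Mul(Rational(4, 9), 144)), 2) = Pow(Add(30, 64), 2) = Pow(94, 2) = 8836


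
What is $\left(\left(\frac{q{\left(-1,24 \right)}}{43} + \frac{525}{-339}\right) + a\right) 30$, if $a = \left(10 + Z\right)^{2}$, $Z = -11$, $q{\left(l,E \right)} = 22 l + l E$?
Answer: $- \frac{235920}{4859} \approx -48.553$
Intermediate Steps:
$q{\left(l,E \right)} = 22 l + E l$
$a = 1$ ($a = \left(10 - 11\right)^{2} = \left(-1\right)^{2} = 1$)
$\left(\left(\frac{q{\left(-1,24 \right)}}{43} + \frac{525}{-339}\right) + a\right) 30 = \left(\left(\frac{\left(-1\right) \left(22 + 24\right)}{43} + \frac{525}{-339}\right) + 1\right) 30 = \left(\left(\left(-1\right) 46 \cdot \frac{1}{43} + 525 \left(- \frac{1}{339}\right)\right) + 1\right) 30 = \left(\left(\left(-46\right) \frac{1}{43} - \frac{175}{113}\right) + 1\right) 30 = \left(\left(- \frac{46}{43} - \frac{175}{113}\right) + 1\right) 30 = \left(- \frac{12723}{4859} + 1\right) 30 = \left(- \frac{7864}{4859}\right) 30 = - \frac{235920}{4859}$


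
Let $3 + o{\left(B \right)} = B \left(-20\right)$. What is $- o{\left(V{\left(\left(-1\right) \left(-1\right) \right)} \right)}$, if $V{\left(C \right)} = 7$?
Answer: $143$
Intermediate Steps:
$o{\left(B \right)} = -3 - 20 B$ ($o{\left(B \right)} = -3 + B \left(-20\right) = -3 - 20 B$)
$- o{\left(V{\left(\left(-1\right) \left(-1\right) \right)} \right)} = - (-3 - 140) = \left(-1\right) \left(-143\right) = 143$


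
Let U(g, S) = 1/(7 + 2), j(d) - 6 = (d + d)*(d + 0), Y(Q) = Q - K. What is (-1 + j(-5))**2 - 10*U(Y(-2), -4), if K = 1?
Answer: 27215/9 ≈ 3023.9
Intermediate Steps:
Y(Q) = -1 + Q (Y(Q) = Q - 1*1 = Q - 1 = -1 + Q)
j(d) = 6 + 2*d**2 (j(d) = 6 + (d + d)*(d + 0) = 6 + (2*d)*d = 6 + 2*d**2)
U(g, S) = 1/9
(-1 + j(-5))**2 - 10*U(Y(-2), -4) = (-1 + (6 + 2*(-5)**2))**2 - 10*1/9 = (-1 + (6 + 2*25))**2 - 10/9 = (-1 + (6 + 50))**2 - 10/9 = (-1 + 56)**2 - 10/9 = 55**2 - 10/9 = 3025 - 10/9 = 27215/9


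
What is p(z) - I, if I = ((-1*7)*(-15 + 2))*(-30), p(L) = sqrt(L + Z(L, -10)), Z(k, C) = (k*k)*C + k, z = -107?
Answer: 2730 + 4*I*sqrt(7169) ≈ 2730.0 + 338.68*I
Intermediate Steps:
Z(k, C) = k + C*k**2 (Z(k, C) = k**2*C + k = C*k**2 + k = k + C*k**2)
p(L) = sqrt(L + L*(1 - 10*L))
I = -2730 (I = -7*(-13)*(-30) = 91*(-30) = -2730)
p(z) - I = sqrt(2)*sqrt(-107*(1 - 5*(-107))) - 1*(-2730) = sqrt(2)*sqrt(-107*(1 + 535)) + 2730 = sqrt(2)*sqrt(-107*536) + 2730 = sqrt(2)*sqrt(-57352) + 2730 = sqrt(2)*(2*I*sqrt(14338)) + 2730 = 4*I*sqrt(7169) + 2730 = 2730 + 4*I*sqrt(7169)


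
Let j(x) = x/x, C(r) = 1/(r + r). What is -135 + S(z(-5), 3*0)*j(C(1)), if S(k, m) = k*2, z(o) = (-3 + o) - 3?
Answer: -157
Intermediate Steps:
C(r) = 1/(2*r)
j(x) = 1
z(o) = -6 + o
S(k, m) = 2*k
-135 + S(z(-5), 3*0)*j(C(1)) = -135 + (2*(-6 - 5))*1 = -135 + (2*(-11))*1 = -135 - 22*1 = -135 - 22 = -157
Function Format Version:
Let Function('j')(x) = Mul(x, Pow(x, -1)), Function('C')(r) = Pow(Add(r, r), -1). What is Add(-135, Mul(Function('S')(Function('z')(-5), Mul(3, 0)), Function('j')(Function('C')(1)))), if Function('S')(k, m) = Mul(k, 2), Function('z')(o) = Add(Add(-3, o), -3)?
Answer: -157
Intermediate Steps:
Function('C')(r) = Mul(Rational(1, 2), Pow(r, -1)) (Function('C')(r) = Pow(Mul(2, r), -1) = Mul(Rational(1, 2), Pow(r, -1)))
Function('j')(x) = 1
Function('z')(o) = Add(-6, o)
Function('S')(k, m) = Mul(2, k)
Add(-135, Mul(Function('S')(Function('z')(-5), Mul(3, 0)), Function('j')(Function('C')(1)))) = Add(-135, Mul(Mul(2, Add(-6, -5)), 1)) = Add(-135, Mul(Mul(2, -11), 1)) = Add(-135, Mul(-22, 1)) = Add(-135, -22) = -157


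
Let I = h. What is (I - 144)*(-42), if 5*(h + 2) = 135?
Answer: 4998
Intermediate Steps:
h = 25 (h = -2 + (⅕)*135 = -2 + 27 = 25)
I = 25
(I - 144)*(-42) = (25 - 144)*(-42) = -119*(-42) = 4998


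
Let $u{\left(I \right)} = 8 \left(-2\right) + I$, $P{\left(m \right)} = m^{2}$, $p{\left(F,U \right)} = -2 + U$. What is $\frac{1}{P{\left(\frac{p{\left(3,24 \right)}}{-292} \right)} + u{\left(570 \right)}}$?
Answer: $\frac{21316}{11809185} \approx 0.001805$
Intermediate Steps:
$u{\left(I \right)} = -16 + I$
$\frac{1}{P{\left(\frac{p{\left(3,24 \right)}}{-292} \right)} + u{\left(570 \right)}} = \frac{1}{\left(\frac{-2 + 24}{-292}\right)^{2} + \left(-16 + 570\right)} = \frac{1}{\left(22 \left(- \frac{1}{292}\right)\right)^{2} + 554} = \frac{1}{\left(- \frac{11}{146}\right)^{2} + 554} = \frac{1}{\frac{121}{21316} + 554} = \frac{1}{\frac{11809185}{21316}} = \frac{21316}{11809185}$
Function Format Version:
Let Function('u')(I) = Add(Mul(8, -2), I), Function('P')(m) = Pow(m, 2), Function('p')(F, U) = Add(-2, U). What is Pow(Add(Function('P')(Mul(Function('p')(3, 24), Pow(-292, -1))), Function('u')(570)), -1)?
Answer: Rational(21316, 11809185) ≈ 0.0018050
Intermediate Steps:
Function('u')(I) = Add(-16, I)
Pow(Add(Function('P')(Mul(Function('p')(3, 24), Pow(-292, -1))), Function('u')(570)), -1) = Pow(Add(Pow(Mul(Add(-2, 24), Pow(-292, -1)), 2), Add(-16, 570)), -1) = Pow(Add(Pow(Mul(22, Rational(-1, 292)), 2), 554), -1) = Pow(Add(Pow(Rational(-11, 146), 2), 554), -1) = Pow(Add(Rational(121, 21316), 554), -1) = Pow(Rational(11809185, 21316), -1) = Rational(21316, 11809185)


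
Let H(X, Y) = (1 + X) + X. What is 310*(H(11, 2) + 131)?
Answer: 47740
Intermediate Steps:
H(X, Y) = 1 + 2*X
310*(H(11, 2) + 131) = 310*((1 + 2*11) + 131) = 310*((1 + 22) + 131) = 310*(23 + 131) = 310*154 = 47740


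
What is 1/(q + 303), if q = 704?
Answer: 1/1007 ≈ 0.00099305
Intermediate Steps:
1/(q + 303) = 1/(704 + 303) = 1/1007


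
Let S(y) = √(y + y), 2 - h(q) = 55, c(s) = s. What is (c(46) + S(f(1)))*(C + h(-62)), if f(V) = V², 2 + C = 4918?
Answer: 223698 + 4863*√2 ≈ 2.3058e+5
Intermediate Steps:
C = 4916 (C = -2 + 4918 = 4916)
h(q) = -53 (h(q) = 2 - 1*55 = 2 - 55 = -53)
S(y) = √2*√y (S(y) = √(2*y) = √2*√y)
(c(46) + S(f(1)))*(C + h(-62)) = (46 + √2*√(1²))*(4916 - 53) = (46 + √2*√1)*4863 = (46 + √2*1)*4863 = (46 + √2)*4863 = 223698 + 4863*√2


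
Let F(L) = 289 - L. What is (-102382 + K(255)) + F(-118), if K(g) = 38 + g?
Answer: -101682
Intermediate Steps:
(-102382 + K(255)) + F(-118) = (-102382 + (38 + 255)) + (289 - 1*(-118)) = (-102382 + 293) + (289 + 118) = -102089 + 407 = -101682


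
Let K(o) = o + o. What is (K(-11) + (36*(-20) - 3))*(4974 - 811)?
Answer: -3101435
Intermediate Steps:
K(o) = 2*o
(K(-11) + (36*(-20) - 3))*(4974 - 811) = (2*(-11) + (36*(-20) - 3))*(4974 - 811) = (-22 + (-720 - 3))*4163 = (-22 - 723)*4163 = -745*4163 = -3101435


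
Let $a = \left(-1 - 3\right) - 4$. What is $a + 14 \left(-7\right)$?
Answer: $-106$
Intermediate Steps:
$a = -8$ ($a = -4 - 4 = -8$)
$a + 14 \left(-7\right) = -8 + 14 \left(-7\right) = -8 - 98 = -106$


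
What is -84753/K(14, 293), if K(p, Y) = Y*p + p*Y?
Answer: -84753/8204 ≈ -10.331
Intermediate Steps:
K(p, Y) = 2*Y*p (K(p, Y) = Y*p + Y*p = 2*Y*p)
-84753/K(14, 293) = -84753/(2*293*14) = -84753/8204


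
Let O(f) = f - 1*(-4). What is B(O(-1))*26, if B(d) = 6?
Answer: 156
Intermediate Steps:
O(f) = 4 + f (O(f) = f + 4 = 4 + f)
B(O(-1))*26 = 6*26 = 156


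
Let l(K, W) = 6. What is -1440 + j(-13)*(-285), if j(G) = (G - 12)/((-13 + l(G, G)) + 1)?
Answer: -5255/2 ≈ -2627.5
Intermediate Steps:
j(G) = 2 - G/6 (j(G) = (G - 12)/((-13 + 6) + 1) = (-12 + G)/(-7 + 1) = (-12 + G)/(-6) = (-12 + G)*(-⅙) = 2 - G/6)
-1440 + j(-13)*(-285) = -1440 + (2 - ⅙*(-13))*(-285) = -1440 + (2 + 13/6)*(-285) = -1440 + (25/6)*(-285) = -1440 - 2375/2 = -5255/2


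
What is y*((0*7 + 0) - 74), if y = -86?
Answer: 6364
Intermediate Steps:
y*((0*7 + 0) - 74) = -86*((0*7 + 0) - 74) = -86*((0 + 0) - 74) = -86*(0 - 74) = -86*(-74) = 6364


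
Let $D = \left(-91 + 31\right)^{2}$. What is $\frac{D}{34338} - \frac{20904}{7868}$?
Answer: $- \frac{28728198}{11257141} \approx -2.552$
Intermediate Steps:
$D = 3600$ ($D = \left(-60\right)^{2} = 3600$)
$\frac{D}{34338} - \frac{20904}{7868} = \frac{3600}{34338} - \frac{20904}{7868} = 3600 \cdot \frac{1}{34338} - \frac{5226}{1967} = \frac{600}{5723} - \frac{5226}{1967} = - \frac{28728198}{11257141}$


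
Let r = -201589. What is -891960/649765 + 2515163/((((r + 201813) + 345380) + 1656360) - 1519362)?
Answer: 240760641355/62715577706 ≈ 3.8389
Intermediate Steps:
-891960/649765 + 2515163/((((r + 201813) + 345380) + 1656360) - 1519362) = -891960/649765 + 2515163/((((-201589 + 201813) + 345380) + 1656360) - 1519362) = -891960*1/649765 + 2515163/(((224 + 345380) + 1656360) - 1519362) = -178392/129953 + 2515163/((345604 + 1656360) - 1519362) = -178392/129953 + 2515163/(2001964 - 1519362) = -178392/129953 + 2515163/482602 = 240760641355/62715577706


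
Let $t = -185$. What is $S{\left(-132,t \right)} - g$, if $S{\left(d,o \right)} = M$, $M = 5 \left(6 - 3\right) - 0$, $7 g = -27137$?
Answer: $\frac{27242}{7} \approx 3891.7$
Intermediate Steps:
$g = - \frac{27137}{7}$ ($g = \frac{1}{7} \left(-27137\right) = - \frac{27137}{7} \approx -3876.7$)
$M = 15$ ($M = 5 \left(6 - 3\right) + 0 = 5 \cdot 3 + 0 = 15 + 0 = 15$)
$S{\left(d,o \right)} = 15$
$S{\left(-132,t \right)} - g = 15 - - \frac{27137}{7} = 15 + \frac{27137}{7} = \frac{27242}{7}$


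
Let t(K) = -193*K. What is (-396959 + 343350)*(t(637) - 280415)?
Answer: 21623511804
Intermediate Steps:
(-396959 + 343350)*(t(637) - 280415) = (-396959 + 343350)*(-193*637 - 280415) = -53609*(-122941 - 280415) = -53609*(-403356) = 21623511804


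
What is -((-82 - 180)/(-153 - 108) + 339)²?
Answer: -7874965081/68121 ≈ -1.1560e+5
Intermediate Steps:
-((-82 - 180)/(-153 - 108) + 339)² = -(-262/(-261) + 339)² = -(-262*(-1/261) + 339)² = -(262/261 + 339)² = -(88741/261)² = -1*7874965081/68121 = -7874965081/68121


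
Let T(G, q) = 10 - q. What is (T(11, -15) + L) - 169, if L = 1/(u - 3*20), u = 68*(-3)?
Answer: -38017/264 ≈ -144.00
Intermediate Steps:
u = -204
L = -1/264 (L = 1/(-204 - 3*20) = 1/(-204 - 60) = 1/(-264) = -1/264 ≈ -0.0037879)
(T(11, -15) + L) - 169 = ((10 - 1*(-15)) - 1/264) - 169 = ((10 + 15) - 1/264) - 169 = (25 - 1/264) - 169 = 6599/264 - 169 = -38017/264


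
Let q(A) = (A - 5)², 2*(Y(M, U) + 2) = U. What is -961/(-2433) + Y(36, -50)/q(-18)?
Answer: 442678/1287057 ≈ 0.34395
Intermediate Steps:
Y(M, U) = -2 + U/2
q(A) = (-5 + A)²
-961/(-2433) + Y(36, -50)/q(-18) = -961/(-2433) + (-2 + (½)*(-50))/((-5 - 18)²) = -961*(-1/2433) + (-2 - 25)/((-23)²) = 961/2433 - 27/529 = 442678/1287057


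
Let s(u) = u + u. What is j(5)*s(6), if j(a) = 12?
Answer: 144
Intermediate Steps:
s(u) = 2*u
j(5)*s(6) = 12*(2*6) = 12*12 = 144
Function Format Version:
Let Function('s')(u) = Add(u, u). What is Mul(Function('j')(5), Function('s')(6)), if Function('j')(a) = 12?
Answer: 144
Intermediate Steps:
Function('s')(u) = Mul(2, u)
Mul(Function('j')(5), Function('s')(6)) = Mul(12, Mul(2, 6)) = Mul(12, 12) = 144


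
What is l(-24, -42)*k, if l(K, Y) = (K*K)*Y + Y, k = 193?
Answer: -4677162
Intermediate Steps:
l(K, Y) = Y + Y*K**2 (l(K, Y) = K**2*Y + Y = Y*K**2 + Y = Y + Y*K**2)
l(-24, -42)*k = -42*(1 + (-24)**2)*193 = -42*(1 + 576)*193 = -42*577*193 = -24234*193 = -4677162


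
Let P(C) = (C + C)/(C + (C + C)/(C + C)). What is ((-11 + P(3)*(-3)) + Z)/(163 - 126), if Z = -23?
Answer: -77/74 ≈ -1.0405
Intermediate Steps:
P(C) = 2*C/(1 + C) (P(C) = (2*C)/(C + (2*C)/((2*C))) = (2*C)/(C + (2*C)*(1/(2*C))) = (2*C)/(C + 1) = (2*C)/(1 + C) = 2*C/(1 + C))
((-11 + P(3)*(-3)) + Z)/(163 - 126) = ((-11 + (2*3/(1 + 3))*(-3)) - 23)/(163 - 126) = ((-11 + (2*3/4)*(-3)) - 23)/37 = ((-11 + (2*3*(¼))*(-3)) - 23)*(1/37) = ((-11 + (3/2)*(-3)) - 23)*(1/37) = ((-11 - 9/2) - 23)*(1/37) = (-31/2 - 23)*(1/37) = -77/2*1/37 = -77/74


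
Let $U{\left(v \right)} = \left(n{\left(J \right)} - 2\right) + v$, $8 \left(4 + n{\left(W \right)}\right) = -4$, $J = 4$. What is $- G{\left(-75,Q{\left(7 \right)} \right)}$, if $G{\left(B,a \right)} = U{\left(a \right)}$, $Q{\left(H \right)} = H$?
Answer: $- \frac{1}{2} \approx -0.5$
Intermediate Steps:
$n{\left(W \right)} = - \frac{9}{2}$ ($n{\left(W \right)} = -4 + \frac{1}{8} \left(-4\right) = -4 - \frac{1}{2} = - \frac{9}{2}$)
$U{\left(v \right)} = - \frac{13}{2} + v$ ($U{\left(v \right)} = \left(- \frac{9}{2} - 2\right) + v = - \frac{13}{2} + v$)
$G{\left(B,a \right)} = - \frac{13}{2} + a$
$- G{\left(-75,Q{\left(7 \right)} \right)} = - (- \frac{13}{2} + 7) = \left(-1\right) \frac{1}{2} = - \frac{1}{2}$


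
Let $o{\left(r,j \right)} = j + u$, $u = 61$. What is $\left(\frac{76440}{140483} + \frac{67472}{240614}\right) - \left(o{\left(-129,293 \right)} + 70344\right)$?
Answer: $- \frac{24384881707930}{344920169} \approx -70697.0$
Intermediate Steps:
$o{\left(r,j \right)} = 61 + j$ ($o{\left(r,j \right)} = j + 61 = 61 + j$)
$\left(\frac{76440}{140483} + \frac{67472}{240614}\right) - \left(o{\left(-129,293 \right)} + 70344\right) = \left(\frac{76440}{140483} + \frac{67472}{240614}\right) - \left(\left(61 + 293\right) + 70344\right) = \left(76440 \cdot \frac{1}{140483} + 67472 \cdot \frac{1}{240614}\right) - \left(354 + 70344\right) = \left(\frac{1560}{2867} + \frac{33736}{120307}\right) - 70698 = \frac{284400032}{344920169} - 70698 = - \frac{24384881707930}{344920169}$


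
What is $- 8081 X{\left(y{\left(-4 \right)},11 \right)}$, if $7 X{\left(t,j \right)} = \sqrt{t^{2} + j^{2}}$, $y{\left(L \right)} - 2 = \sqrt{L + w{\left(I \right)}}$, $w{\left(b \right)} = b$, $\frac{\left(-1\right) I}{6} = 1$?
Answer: $- \frac{8081 \sqrt{115 + 4 i \sqrt{10}}}{7} \approx -12399.0 - 679.82 i$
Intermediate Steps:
$I = -6$ ($I = \left(-6\right) 1 = -6$)
$y{\left(L \right)} = 2 + \sqrt{-6 + L}$ ($y{\left(L \right)} = 2 + \sqrt{L - 6} = 2 + \sqrt{-6 + L}$)
$X{\left(t,j \right)} = \frac{\sqrt{j^{2} + t^{2}}}{7}$ ($X{\left(t,j \right)} = \frac{\sqrt{t^{2} + j^{2}}}{7} = \frac{\sqrt{j^{2} + t^{2}}}{7}$)
$- 8081 X{\left(y{\left(-4 \right)},11 \right)} = - 8081 \frac{\sqrt{11^{2} + \left(2 + \sqrt{-6 - 4}\right)^{2}}}{7} = - 8081 \frac{\sqrt{121 + \left(2 + \sqrt{-10}\right)^{2}}}{7} = - 8081 \frac{\sqrt{121 + \left(2 + i \sqrt{10}\right)^{2}}}{7} = - \frac{8081 \sqrt{121 + \left(2 + i \sqrt{10}\right)^{2}}}{7}$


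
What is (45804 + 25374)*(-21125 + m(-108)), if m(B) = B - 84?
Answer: -1517301426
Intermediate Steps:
m(B) = -84 + B
(45804 + 25374)*(-21125 + m(-108)) = (45804 + 25374)*(-21125 + (-84 - 108)) = 71178*(-21125 - 192) = 71178*(-21317) = -1517301426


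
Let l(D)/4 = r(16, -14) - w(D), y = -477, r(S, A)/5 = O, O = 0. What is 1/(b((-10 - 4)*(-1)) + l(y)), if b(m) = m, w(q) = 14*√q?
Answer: 1/106862 + 6*I*√53/53431 ≈ 9.3579e-6 + 0.00081751*I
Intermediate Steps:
r(S, A) = 0 (r(S, A) = 5*0 = 0)
l(D) = -56*√D (l(D) = 4*(0 - 14*√D) = 4*(-14*√D) = -56*√D)
1/(b((-10 - 4)*(-1)) + l(y)) = 1/((-10 - 4)*(-1) - 168*I*√53) = 1/(-14*(-1) - 168*I*√53) = 1/(14 - 168*I*√53)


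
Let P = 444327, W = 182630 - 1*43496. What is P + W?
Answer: 583461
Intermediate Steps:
W = 139134 (W = 182630 - 43496 = 139134)
P + W = 444327 + 139134 = 583461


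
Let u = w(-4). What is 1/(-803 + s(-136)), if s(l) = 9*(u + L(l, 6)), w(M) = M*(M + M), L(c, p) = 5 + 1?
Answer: -1/461 ≈ -0.0021692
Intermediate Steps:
L(c, p) = 6
w(M) = 2*M² (w(M) = M*(2*M) = 2*M²)
u = 32 (u = 2*(-4)² = 2*16 = 32)
s(l) = 342 (s(l) = 9*(32 + 6) = 9*38 = 342)
1/(-803 + s(-136)) = 1/(-803 + 342) = 1/(-461) = -1/461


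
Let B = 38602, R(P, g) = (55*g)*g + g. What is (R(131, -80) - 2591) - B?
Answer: 310727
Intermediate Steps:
R(P, g) = g + 55*g² (R(P, g) = 55*g² + g = g + 55*g²)
(R(131, -80) - 2591) - B = (-80*(1 + 55*(-80)) - 2591) - 1*38602 = (-80*(1 - 4400) - 2591) - 38602 = (-80*(-4399) - 2591) - 38602 = (351920 - 2591) - 38602 = 349329 - 38602 = 310727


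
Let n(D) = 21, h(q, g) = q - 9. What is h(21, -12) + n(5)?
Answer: 33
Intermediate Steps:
h(q, g) = -9 + q
h(21, -12) + n(5) = (-9 + 21) + 21 = 12 + 21 = 33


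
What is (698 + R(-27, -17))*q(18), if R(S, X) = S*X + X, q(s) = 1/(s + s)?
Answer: 95/3 ≈ 31.667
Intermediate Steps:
q(s) = 1/(2*s)
R(S, X) = X + S*X
(698 + R(-27, -17))*q(18) = (698 - 17*(1 - 27))*((½)/18) = (698 - 17*(-26))*((½)*(1/18)) = (698 + 442)*(1/36) = 1140*(1/36) = 95/3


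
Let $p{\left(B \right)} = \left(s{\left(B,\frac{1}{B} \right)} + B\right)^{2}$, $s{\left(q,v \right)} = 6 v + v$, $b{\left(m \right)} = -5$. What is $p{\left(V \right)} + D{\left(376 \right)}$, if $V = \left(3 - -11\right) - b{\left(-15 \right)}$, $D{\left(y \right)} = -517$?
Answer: $- \frac{51213}{361} \approx -141.86$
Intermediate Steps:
$V = 19$ ($V = \left(3 - -11\right) - -5 = \left(3 + 11\right) + 5 = 14 + 5 = 19$)
$s{\left(q,v \right)} = 7 v$
$p{\left(B \right)} = \left(B + \frac{7}{B}\right)^{2}$ ($p{\left(B \right)} = \left(\frac{7}{B} + B\right)^{2} = \left(B + \frac{7}{B}\right)^{2}$)
$p{\left(V \right)} + D{\left(376 \right)} = \frac{\left(7 + 19^{2}\right)^{2}}{361} - 517 = \frac{\left(7 + 361\right)^{2}}{361} - 517 = \frac{368^{2}}{361} - 517 = \frac{1}{361} \cdot 135424 - 517 = \frac{135424}{361} - 517 = - \frac{51213}{361}$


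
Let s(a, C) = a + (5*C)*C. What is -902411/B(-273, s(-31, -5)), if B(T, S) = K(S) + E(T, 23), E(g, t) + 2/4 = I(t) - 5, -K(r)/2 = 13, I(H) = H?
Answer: 106166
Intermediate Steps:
K(r) = -26 (K(r) = -2*13 = -26)
s(a, C) = a + 5*C²
E(g, t) = -11/2 + t (E(g, t) = -½ + (t - 5) = -½ + (-5 + t) = -11/2 + t)
B(T, S) = -17/2 (B(T, S) = -26 + (-11/2 + 23) = -26 + 35/2 = -17/2)
-902411/B(-273, s(-31, -5)) = -902411/(-17/2) = -902411*(-2/17) = 106166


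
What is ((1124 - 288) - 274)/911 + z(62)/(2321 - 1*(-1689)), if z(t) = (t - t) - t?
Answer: 1098569/1826555 ≈ 0.60144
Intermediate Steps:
z(t) = -t (z(t) = 0 - t = -t)
((1124 - 288) - 274)/911 + z(62)/(2321 - 1*(-1689)) = ((1124 - 288) - 274)/911 + (-1*62)/(2321 - 1*(-1689)) = (836 - 274)*(1/911) - 62/(2321 + 1689) = 562*(1/911) - 62/4010 = 562/911 - 62*1/4010 = 562/911 - 31/2005 = 1098569/1826555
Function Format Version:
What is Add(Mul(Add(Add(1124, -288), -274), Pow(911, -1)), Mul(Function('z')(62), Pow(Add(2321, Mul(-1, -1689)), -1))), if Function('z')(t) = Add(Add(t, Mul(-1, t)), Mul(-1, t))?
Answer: Rational(1098569, 1826555) ≈ 0.60144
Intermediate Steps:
Function('z')(t) = Mul(-1, t) (Function('z')(t) = Add(0, Mul(-1, t)) = Mul(-1, t))
Add(Mul(Add(Add(1124, -288), -274), Pow(911, -1)), Mul(Function('z')(62), Pow(Add(2321, Mul(-1, -1689)), -1))) = Add(Mul(Add(Add(1124, -288), -274), Pow(911, -1)), Mul(Mul(-1, 62), Pow(Add(2321, Mul(-1, -1689)), -1))) = Add(Mul(Add(836, -274), Rational(1, 911)), Mul(-62, Pow(Add(2321, 1689), -1))) = Add(Mul(562, Rational(1, 911)), Mul(-62, Pow(4010, -1))) = Add(Rational(562, 911), Mul(-62, Rational(1, 4010))) = Add(Rational(562, 911), Rational(-31, 2005)) = Rational(1098569, 1826555)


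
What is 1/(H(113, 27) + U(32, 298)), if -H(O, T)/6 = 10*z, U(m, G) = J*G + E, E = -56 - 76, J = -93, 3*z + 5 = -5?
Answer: -1/27646 ≈ -3.6172e-5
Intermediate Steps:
z = -10/3 (z = -5/3 + (⅓)*(-5) = -5/3 - 5/3 = -10/3 ≈ -3.3333)
E = -132
U(m, G) = -132 - 93*G (U(m, G) = -93*G - 132 = -132 - 93*G)
H(O, T) = 200 (H(O, T) = -60*(-10)/3 = -6*(-100/3) = 200)
1/(H(113, 27) + U(32, 298)) = 1/(200 + (-132 - 93*298)) = 1/(200 + (-132 - 27714)) = 1/(200 - 27846) = 1/(-27646) = -1/27646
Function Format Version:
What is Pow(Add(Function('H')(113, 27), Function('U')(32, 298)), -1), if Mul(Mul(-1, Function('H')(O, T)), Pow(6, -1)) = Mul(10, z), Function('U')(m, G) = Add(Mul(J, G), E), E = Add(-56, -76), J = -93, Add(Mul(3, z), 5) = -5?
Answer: Rational(-1, 27646) ≈ -3.6172e-5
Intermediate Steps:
z = Rational(-10, 3) (z = Add(Rational(-5, 3), Mul(Rational(1, 3), -5)) = Add(Rational(-5, 3), Rational(-5, 3)) = Rational(-10, 3) ≈ -3.3333)
E = -132
Function('U')(m, G) = Add(-132, Mul(-93, G)) (Function('U')(m, G) = Add(Mul(-93, G), -132) = Add(-132, Mul(-93, G)))
Function('H')(O, T) = 200 (Function('H')(O, T) = Mul(-6, Mul(10, Rational(-10, 3))) = Mul(-6, Rational(-100, 3)) = 200)
Pow(Add(Function('H')(113, 27), Function('U')(32, 298)), -1) = Pow(Add(200, Add(-132, Mul(-93, 298))), -1) = Pow(Add(200, Add(-132, -27714)), -1) = Pow(Add(200, -27846), -1) = Pow(-27646, -1) = Rational(-1, 27646)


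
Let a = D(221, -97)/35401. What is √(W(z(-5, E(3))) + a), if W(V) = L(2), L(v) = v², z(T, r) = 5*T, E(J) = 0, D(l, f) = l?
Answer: 5*√200829873/35401 ≈ 2.0016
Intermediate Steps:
a = 221/35401 ≈ 0.0062428
W(V) = 4 (W(V) = 2² = 4)
√(W(z(-5, E(3))) + a) = √(4 + 221/35401) = √(141825/35401) = 5*√200829873/35401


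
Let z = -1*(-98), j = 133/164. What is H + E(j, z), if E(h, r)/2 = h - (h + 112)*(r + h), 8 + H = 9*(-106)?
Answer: -312723869/13448 ≈ -23254.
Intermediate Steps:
j = 133/164 (j = 133*(1/164) = 133/164 ≈ 0.81098)
H = -962 (H = -8 + 9*(-106) = -8 - 954 = -962)
z = 98
E(h, r) = 2*h - 2*(112 + h)*(h + r) (E(h, r) = 2*(h - (h + 112)*(r + h)) = 2*(h - (112 + h)*(h + r)) = 2*h - 2*(112 + h)*(h + r))
H + E(j, z) = -962 + (-224*98 - 222*133/164 - 2*(133/164)² - 2*133/164*98) = -962 + (-21952 - 14763/82 - 2*17689/26896 - 6517/41) = -962 + (-21952 - 14763/82 - 17689/13448 - 6517/41) = -962 - 299786893/13448 = -312723869/13448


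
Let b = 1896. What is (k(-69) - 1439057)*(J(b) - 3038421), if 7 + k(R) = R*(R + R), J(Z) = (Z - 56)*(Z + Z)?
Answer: -5630764372578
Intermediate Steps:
J(Z) = 2*Z*(-56 + Z) (J(Z) = (-56 + Z)*(2*Z) = 2*Z*(-56 + Z))
k(R) = -7 + 2*R² (k(R) = -7 + R*(R + R) = -7 + R*(2*R) = -7 + 2*R²)
(k(-69) - 1439057)*(J(b) - 3038421) = ((-7 + 2*(-69)²) - 1439057)*(2*1896*(-56 + 1896) - 3038421) = ((-7 + 2*4761) - 1439057)*(2*1896*1840 - 3038421) = ((-7 + 9522) - 1439057)*(6977280 - 3038421) = (9515 - 1439057)*3938859 = -1429542*3938859 = -5630764372578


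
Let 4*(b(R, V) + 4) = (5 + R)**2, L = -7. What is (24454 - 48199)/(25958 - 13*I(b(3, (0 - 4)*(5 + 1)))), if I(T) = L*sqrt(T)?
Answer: -308186355/336859196 + 2160795*sqrt(3)/336859196 ≈ -0.90377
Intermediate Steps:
b(R, V) = -4 + (5 + R)**2/4
I(T) = -7*sqrt(T)
(24454 - 48199)/(25958 - 13*I(b(3, (0 - 4)*(5 + 1)))) = (24454 - 48199)/(25958 - (-91)*sqrt(-4 + (5 + 3)**2/4)) = -23745/(25958 - (-91)*sqrt(-4 + (1/4)*8**2)) = -23745/(25958 - (-91)*sqrt(-4 + (1/4)*64)) = -23745/(25958 - (-91)*sqrt(-4 + 16)) = -23745/(25958 - (-91)*sqrt(12)) = -23745/(25958 - (-91)*2*sqrt(3)) = -23745/(25958 - (-182)*sqrt(3)) = -23745/(25958 + 182*sqrt(3))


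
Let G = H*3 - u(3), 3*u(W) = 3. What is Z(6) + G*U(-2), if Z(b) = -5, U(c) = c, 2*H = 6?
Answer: -21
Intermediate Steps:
H = 3 (H = (1/2)*6 = 3)
u(W) = 1 (u(W) = (1/3)*3 = 1)
G = 8 (G = 3*3 - 1*1 = 9 - 1 = 8)
Z(6) + G*U(-2) = -5 + 8*(-2) = -5 - 16 = -21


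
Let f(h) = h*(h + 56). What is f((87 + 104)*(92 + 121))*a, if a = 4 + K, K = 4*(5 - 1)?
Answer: 33147694740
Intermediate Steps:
K = 16 (K = 4*4 = 16)
a = 20 (a = 4 + 16 = 20)
f(h) = h*(56 + h)
f((87 + 104)*(92 + 121))*a = (((87 + 104)*(92 + 121))*(56 + (87 + 104)*(92 + 121)))*20 = ((191*213)*(56 + 191*213))*20 = (40683*(56 + 40683))*20 = (40683*40739)*20 = 1657384737*20 = 33147694740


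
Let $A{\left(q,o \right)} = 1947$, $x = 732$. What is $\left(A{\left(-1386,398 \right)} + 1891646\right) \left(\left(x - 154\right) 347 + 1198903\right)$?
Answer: $2650024702117$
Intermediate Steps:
$\left(A{\left(-1386,398 \right)} + 1891646\right) \left(\left(x - 154\right) 347 + 1198903\right) = \left(1947 + 1891646\right) \left(\left(732 - 154\right) 347 + 1198903\right) = 1893593 \left(578 \cdot 347 + 1198903\right) = 1893593 \left(200566 + 1198903\right) = 1893593 \cdot 1399469 = 2650024702117$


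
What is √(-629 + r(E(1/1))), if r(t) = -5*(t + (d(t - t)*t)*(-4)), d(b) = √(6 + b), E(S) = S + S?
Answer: √(-639 + 40*√6) ≈ 23.26*I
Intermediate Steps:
E(S) = 2*S
r(t) = -5*t + 20*t*√6 (r(t) = -5*(t + (√(6 + (t - t))*t)*(-4)) = -5*(t + (√(6 + 0)*t)*(-4)) = -5*(t + (√6*t)*(-4)) = -5*(t + (t*√6)*(-4)) = -5*(t - 4*t*√6) = -5*t + 20*t*√6)
√(-629 + r(E(1/1))) = √(-629 + 5*(2/1)*(-1 + 4*√6)) = √(-629 + 5*(2*1)*(-1 + 4*√6)) = √(-629 + 5*2*(-1 + 4*√6)) = √(-629 + (-10 + 40*√6)) = √(-639 + 40*√6)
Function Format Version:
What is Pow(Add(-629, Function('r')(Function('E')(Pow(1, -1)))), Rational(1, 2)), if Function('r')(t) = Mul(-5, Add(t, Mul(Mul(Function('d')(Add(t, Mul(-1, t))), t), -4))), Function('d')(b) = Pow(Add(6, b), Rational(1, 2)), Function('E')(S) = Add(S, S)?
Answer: Pow(Add(-639, Mul(40, Pow(6, Rational(1, 2)))), Rational(1, 2)) ≈ Mul(23.260, I)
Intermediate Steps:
Function('E')(S) = Mul(2, S)
Function('r')(t) = Add(Mul(-5, t), Mul(20, t, Pow(6, Rational(1, 2)))) (Function('r')(t) = Mul(-5, Add(t, Mul(Mul(Pow(Add(6, Add(t, Mul(-1, t))), Rational(1, 2)), t), -4))) = Mul(-5, Add(t, Mul(Mul(Pow(Add(6, 0), Rational(1, 2)), t), -4))) = Mul(-5, Add(t, Mul(Mul(Pow(6, Rational(1, 2)), t), -4))) = Mul(-5, Add(t, Mul(Mul(t, Pow(6, Rational(1, 2))), -4))) = Mul(-5, Add(t, Mul(-4, t, Pow(6, Rational(1, 2))))) = Add(Mul(-5, t), Mul(20, t, Pow(6, Rational(1, 2)))))
Pow(Add(-629, Function('r')(Function('E')(Pow(1, -1)))), Rational(1, 2)) = Pow(Add(-629, Mul(5, Mul(2, Pow(1, -1)), Add(-1, Mul(4, Pow(6, Rational(1, 2)))))), Rational(1, 2)) = Pow(Add(-629, Mul(5, Mul(2, 1), Add(-1, Mul(4, Pow(6, Rational(1, 2)))))), Rational(1, 2)) = Pow(Add(-629, Mul(5, 2, Add(-1, Mul(4, Pow(6, Rational(1, 2)))))), Rational(1, 2)) = Pow(Add(-629, Add(-10, Mul(40, Pow(6, Rational(1, 2))))), Rational(1, 2)) = Pow(Add(-639, Mul(40, Pow(6, Rational(1, 2)))), Rational(1, 2))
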